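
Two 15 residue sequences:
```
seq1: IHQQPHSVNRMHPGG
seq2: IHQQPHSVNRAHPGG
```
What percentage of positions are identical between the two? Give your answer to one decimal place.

Mismatch at position 11 (1-based): 1 of 15.
Identical positions: 14/15 = 93.33% → 93.3%.

93.3%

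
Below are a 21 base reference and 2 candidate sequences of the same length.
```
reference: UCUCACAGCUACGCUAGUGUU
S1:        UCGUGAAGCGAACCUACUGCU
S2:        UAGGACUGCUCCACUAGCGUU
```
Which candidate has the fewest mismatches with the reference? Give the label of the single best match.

Hamming distances to reference — S1: 9; S2: 7.
Smallest is S2 with 7 mismatches.

S2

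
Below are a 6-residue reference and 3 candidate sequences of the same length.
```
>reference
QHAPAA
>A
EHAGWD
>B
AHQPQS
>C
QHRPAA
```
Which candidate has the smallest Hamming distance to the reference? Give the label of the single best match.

C

A differs at 4 positions; B differs at 4 positions; C differs at 1 position. The closest is C.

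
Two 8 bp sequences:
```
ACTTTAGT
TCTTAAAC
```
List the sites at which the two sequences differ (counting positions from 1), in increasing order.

1, 5, 7, 8

Differences at site 1 (A→T), site 5 (T→A), site 7 (G→A), site 8 (T→C).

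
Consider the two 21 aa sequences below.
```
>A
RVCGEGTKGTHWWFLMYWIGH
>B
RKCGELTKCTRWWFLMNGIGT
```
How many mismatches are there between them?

Mismatches (1-based): residue 2: V→K; residue 6: G→L; residue 9: G→C; residue 11: H→R; residue 17: Y→N; residue 18: W→G; residue 21: H→T.

7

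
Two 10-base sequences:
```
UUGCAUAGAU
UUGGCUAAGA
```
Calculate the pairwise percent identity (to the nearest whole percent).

50%

Mismatches at positions 4, 5, 8, 9, 10 (1-based): 5 of 10.
Identical positions: 5/10 = 50% → 50%.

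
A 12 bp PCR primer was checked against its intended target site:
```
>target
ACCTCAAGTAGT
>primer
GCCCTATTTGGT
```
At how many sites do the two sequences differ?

6

The sequences differ at sites 1, 4, 5, 7, 8, 10 (1-based) — 6 in total.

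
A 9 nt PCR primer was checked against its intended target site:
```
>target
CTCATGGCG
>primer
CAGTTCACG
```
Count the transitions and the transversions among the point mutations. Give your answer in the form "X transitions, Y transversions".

1 transition, 4 transversions

Transitions (purine↔purine or pyrimidine↔pyrimidine): 7 G→A.
Transversions (purine↔pyrimidine): 2 T→A, 3 C→G, 4 A→T, 6 G→C.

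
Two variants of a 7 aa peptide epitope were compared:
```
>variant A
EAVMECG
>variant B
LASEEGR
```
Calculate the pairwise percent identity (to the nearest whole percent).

5 positions differ (1, 3, 4, 6, 7), so 2 of 7 match: 2/7 = 28.57%.

29%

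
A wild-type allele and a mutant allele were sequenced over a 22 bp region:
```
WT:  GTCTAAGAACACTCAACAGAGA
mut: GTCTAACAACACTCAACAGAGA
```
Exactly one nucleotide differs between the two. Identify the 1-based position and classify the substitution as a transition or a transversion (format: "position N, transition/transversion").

The sequences differ only at position 7: G→C (purine→pyrimidine), a transversion.

position 7, transversion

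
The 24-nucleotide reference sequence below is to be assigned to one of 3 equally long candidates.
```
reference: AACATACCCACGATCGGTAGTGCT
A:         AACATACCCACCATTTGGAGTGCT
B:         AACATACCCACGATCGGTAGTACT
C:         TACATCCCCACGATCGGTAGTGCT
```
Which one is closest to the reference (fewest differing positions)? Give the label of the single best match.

B

Hamming distances to reference — A: 4; B: 1; C: 2.
Smallest is B with 1 mismatch.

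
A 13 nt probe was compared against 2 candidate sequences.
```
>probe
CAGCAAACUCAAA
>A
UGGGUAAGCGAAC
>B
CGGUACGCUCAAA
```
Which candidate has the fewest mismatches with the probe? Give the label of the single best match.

Hamming distances to probe — A: 8; B: 4.
Smallest is B with 4 mismatches.

B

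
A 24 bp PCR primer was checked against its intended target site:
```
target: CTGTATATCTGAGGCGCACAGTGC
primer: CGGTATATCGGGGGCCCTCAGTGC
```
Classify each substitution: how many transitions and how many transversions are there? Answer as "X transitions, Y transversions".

1 transition, 4 transversions

Transitions (purine↔purine or pyrimidine↔pyrimidine): 12 A→G.
Transversions (purine↔pyrimidine): 2 T→G, 10 T→G, 16 G→C, 18 A→T.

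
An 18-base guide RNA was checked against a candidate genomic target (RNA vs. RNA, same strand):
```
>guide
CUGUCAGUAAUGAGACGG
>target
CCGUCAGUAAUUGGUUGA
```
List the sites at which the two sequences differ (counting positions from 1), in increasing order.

Scanning 1-based: 2: U/C; 12: G/U; 13: A/G; 15: A/U; 16: C/U; 18: G/A.

2, 12, 13, 15, 16, 18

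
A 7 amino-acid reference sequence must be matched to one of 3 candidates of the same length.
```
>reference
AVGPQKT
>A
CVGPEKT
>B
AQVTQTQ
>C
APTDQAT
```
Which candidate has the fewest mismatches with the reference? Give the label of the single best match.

A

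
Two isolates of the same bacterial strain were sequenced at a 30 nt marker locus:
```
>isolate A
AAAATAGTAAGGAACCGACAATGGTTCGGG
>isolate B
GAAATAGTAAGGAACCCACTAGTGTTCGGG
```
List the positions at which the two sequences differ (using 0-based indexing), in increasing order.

0, 16, 19, 21, 22

Differences at position 0 (A→G), position 16 (G→C), position 19 (A→T), position 21 (T→G), position 22 (G→T).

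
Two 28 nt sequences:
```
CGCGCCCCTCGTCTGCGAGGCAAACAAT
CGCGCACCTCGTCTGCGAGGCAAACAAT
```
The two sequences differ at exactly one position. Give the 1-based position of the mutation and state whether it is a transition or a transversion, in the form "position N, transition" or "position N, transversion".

The sequences differ only at position 6: C→A (pyrimidine→purine), a transversion.

position 6, transversion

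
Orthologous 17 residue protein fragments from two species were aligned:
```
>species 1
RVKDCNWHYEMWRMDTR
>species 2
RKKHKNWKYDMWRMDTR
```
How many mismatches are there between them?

The sequences differ at positions 2, 4, 5, 8, 10 (1-based) — 5 in total.

5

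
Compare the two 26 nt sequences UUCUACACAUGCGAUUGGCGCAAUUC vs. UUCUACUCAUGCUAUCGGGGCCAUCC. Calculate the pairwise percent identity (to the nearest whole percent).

Mismatches at positions 7, 13, 16, 19, 22, 25 (1-based): 6 of 26.
Identical positions: 20/26 = 76.92% → 77%.

77%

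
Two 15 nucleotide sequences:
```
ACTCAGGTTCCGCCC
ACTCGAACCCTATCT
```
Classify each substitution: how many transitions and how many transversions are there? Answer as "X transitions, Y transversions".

9 transitions, 0 transversions

Mismatches (1-based):
site 5: A→G (purine→purine, transition)
site 6: G→A (purine→purine, transition)
site 7: G→A (purine→purine, transition)
site 8: T→C (pyrimidine→pyrimidine, transition)
site 9: T→C (pyrimidine→pyrimidine, transition)
site 11: C→T (pyrimidine→pyrimidine, transition)
site 12: G→A (purine→purine, transition)
site 13: C→T (pyrimidine→pyrimidine, transition)
site 15: C→T (pyrimidine→pyrimidine, transition)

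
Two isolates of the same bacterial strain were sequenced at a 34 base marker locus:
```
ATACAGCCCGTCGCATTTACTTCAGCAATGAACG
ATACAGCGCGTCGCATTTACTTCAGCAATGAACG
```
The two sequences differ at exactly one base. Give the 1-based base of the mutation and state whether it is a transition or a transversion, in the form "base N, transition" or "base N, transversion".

base 8, transversion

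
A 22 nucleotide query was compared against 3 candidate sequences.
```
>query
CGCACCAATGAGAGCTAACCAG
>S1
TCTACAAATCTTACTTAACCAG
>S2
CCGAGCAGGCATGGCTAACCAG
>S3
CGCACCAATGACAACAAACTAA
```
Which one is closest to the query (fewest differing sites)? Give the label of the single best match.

Hamming distances to query — S1: 9; S2: 8; S3: 5.
Smallest is S3 with 5 mismatches.

S3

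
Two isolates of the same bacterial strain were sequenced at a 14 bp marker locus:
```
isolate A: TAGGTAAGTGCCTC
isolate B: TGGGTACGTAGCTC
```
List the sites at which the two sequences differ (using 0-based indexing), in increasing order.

1, 6, 9, 10

Scanning 0-based: 1: A/G; 6: A/C; 9: G/A; 10: C/G.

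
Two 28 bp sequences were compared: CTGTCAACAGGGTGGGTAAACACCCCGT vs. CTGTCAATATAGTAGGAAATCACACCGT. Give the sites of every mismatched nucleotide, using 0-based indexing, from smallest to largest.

7, 9, 10, 13, 16, 19, 23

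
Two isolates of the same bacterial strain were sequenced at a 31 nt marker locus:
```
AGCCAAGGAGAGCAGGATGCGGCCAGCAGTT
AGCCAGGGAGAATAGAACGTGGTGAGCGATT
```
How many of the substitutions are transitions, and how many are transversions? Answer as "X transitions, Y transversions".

Mismatches (1-based):
position 6: A→G (purine→purine, transition)
position 12: G→A (purine→purine, transition)
position 13: C→T (pyrimidine→pyrimidine, transition)
position 16: G→A (purine→purine, transition)
position 18: T→C (pyrimidine→pyrimidine, transition)
position 20: C→T (pyrimidine→pyrimidine, transition)
position 23: C→T (pyrimidine→pyrimidine, transition)
position 24: C→G (pyrimidine→purine, transversion)
position 28: A→G (purine→purine, transition)
position 29: G→A (purine→purine, transition)

9 transitions, 1 transversion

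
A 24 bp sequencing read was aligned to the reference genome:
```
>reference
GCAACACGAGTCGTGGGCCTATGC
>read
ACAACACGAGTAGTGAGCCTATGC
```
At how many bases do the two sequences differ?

The sequences differ at bases 1, 12, 16 (1-based) — 3 in total.

3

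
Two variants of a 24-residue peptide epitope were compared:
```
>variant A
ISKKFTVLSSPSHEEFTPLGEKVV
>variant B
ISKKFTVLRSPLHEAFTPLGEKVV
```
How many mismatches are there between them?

3

Comparing position by position, 3 residues differ: 9 (S/R), 12 (S/L), 15 (E/A).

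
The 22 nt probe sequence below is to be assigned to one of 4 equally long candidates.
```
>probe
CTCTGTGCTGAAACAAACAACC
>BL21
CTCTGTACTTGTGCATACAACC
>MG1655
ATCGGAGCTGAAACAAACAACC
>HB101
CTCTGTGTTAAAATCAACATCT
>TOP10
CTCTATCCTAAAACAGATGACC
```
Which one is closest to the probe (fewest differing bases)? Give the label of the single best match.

Hamming distances to probe — BL21: 6; MG1655: 3; HB101: 6; TOP10: 6.
Smallest is MG1655 with 3 mismatches.

MG1655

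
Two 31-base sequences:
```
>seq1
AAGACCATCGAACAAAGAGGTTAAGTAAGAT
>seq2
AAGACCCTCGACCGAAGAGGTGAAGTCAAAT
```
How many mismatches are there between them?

6

Comparing position by position, 6 positions differ: 7 (A/C), 12 (A/C), 14 (A/G), 22 (T/G), 27 (A/C), 29 (G/A).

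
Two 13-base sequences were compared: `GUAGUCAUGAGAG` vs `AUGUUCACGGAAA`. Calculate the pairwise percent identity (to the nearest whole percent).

46%

7 positions differ (1, 3, 4, 8, 10, 11, 13), so 6 of 13 match: 6/13 = 46.15%.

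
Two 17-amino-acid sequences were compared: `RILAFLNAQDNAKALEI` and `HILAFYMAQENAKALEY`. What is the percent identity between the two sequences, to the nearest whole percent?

71%

Mismatches at positions 1, 6, 7, 10, 17 (1-based): 5 of 17.
Identical positions: 12/17 = 70.59% → 71%.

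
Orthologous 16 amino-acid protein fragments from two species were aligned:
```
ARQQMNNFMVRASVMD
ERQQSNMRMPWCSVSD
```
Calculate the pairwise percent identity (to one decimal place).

8 positions differ (1, 5, 7, 8, 10, 11, 12, 15), so 8 of 16 match: 8/16 = 50%.

50.0%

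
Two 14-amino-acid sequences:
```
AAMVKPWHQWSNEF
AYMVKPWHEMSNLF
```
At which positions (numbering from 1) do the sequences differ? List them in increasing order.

Differences at position 2 (A→Y), position 9 (Q→E), position 10 (W→M), position 13 (E→L).

2, 9, 10, 13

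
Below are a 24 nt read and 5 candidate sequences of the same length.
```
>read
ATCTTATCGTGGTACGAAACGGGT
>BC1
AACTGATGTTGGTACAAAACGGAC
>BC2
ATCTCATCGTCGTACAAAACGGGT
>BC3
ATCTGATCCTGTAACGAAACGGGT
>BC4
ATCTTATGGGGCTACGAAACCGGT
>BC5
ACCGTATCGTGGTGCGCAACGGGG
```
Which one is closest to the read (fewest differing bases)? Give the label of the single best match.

BC1 differs at 7 bases; BC2 differs at 3 bases; BC3 differs at 4 bases; BC4 differs at 4 bases; BC5 differs at 5 bases. The closest is BC2.

BC2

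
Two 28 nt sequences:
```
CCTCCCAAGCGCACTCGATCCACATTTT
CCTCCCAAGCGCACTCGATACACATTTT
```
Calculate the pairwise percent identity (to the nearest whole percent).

1 position differs (20), so 27 of 28 match: 27/28 = 96.43%.

96%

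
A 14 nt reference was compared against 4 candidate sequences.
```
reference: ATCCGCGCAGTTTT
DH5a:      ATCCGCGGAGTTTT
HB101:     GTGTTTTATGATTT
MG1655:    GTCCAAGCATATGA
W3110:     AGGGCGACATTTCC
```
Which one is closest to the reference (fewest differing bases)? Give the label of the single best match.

Hamming distances to reference — DH5a: 1; HB101: 9; MG1655: 7; W3110: 9.
Smallest is DH5a with 1 mismatch.

DH5a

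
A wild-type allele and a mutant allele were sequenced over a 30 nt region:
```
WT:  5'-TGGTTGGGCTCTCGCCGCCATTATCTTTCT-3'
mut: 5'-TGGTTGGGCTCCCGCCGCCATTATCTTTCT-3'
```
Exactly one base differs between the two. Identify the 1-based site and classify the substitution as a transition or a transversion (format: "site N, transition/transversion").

site 12, transition

The sequences differ only at site 12: T→C (pyrimidine→pyrimidine), a transition.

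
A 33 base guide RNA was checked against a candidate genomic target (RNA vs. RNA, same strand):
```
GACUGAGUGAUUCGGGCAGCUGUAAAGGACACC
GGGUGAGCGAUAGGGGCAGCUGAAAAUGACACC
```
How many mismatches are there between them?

Mismatches (1-based): site 2: A→G; site 3: C→G; site 8: U→C; site 12: U→A; site 13: C→G; site 23: U→A; site 27: G→U.

7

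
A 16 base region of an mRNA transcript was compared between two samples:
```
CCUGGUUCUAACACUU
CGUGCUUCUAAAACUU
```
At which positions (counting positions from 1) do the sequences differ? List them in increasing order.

2, 5, 12

Scanning 1-based: 2: C/G; 5: G/C; 12: C/A.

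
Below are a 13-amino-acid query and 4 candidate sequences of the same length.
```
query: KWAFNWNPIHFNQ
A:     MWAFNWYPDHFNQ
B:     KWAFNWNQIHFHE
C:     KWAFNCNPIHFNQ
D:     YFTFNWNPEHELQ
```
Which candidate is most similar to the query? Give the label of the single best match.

C

Hamming distances to query — A: 3; B: 3; C: 1; D: 6.
Smallest is C with 1 mismatch.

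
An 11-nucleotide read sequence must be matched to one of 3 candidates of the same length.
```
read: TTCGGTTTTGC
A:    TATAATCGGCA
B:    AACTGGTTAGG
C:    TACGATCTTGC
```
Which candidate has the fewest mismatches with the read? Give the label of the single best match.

C

Hamming distances to read — A: 9; B: 6; C: 3.
Smallest is C with 3 mismatches.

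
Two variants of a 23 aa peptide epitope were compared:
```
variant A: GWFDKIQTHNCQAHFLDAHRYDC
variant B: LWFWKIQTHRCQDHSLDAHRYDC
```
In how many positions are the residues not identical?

The sequences differ at positions 1, 4, 10, 13, 15 (1-based) — 5 in total.

5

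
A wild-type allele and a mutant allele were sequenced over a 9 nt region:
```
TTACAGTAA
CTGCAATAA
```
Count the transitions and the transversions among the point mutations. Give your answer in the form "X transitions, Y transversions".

3 transitions, 0 transversions

Transitions (purine↔purine or pyrimidine↔pyrimidine): 1 T→C, 3 A→G, 6 G→A.
Transversions (purine↔pyrimidine): none.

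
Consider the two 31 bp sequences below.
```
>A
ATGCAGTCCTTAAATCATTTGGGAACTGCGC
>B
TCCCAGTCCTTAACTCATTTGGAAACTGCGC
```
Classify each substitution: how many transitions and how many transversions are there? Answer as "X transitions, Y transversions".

Mismatches (1-based):
site 1: A→T (purine→pyrimidine, transversion)
site 2: T→C (pyrimidine→pyrimidine, transition)
site 3: G→C (purine→pyrimidine, transversion)
site 14: A→C (purine→pyrimidine, transversion)
site 23: G→A (purine→purine, transition)

2 transitions, 3 transversions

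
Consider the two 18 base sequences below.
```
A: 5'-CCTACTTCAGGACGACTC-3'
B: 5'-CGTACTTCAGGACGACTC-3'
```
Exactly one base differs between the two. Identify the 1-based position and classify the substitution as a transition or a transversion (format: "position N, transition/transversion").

position 2, transversion

Position 2 changes C→G. C is a pyrimidine and G is a purine, so this is a transversion.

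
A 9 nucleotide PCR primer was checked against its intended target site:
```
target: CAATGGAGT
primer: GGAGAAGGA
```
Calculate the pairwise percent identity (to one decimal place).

22.2%

7 positions differ (1, 2, 4, 5, 6, 7, 9), so 2 of 9 match: 2/9 = 22.22%.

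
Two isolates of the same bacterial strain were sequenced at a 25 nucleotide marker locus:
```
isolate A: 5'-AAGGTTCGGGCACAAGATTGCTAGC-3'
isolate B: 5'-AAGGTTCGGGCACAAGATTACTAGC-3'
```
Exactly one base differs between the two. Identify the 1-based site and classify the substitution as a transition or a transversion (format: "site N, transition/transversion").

The sequences differ only at site 20: G→A (purine→purine), a transition.

site 20, transition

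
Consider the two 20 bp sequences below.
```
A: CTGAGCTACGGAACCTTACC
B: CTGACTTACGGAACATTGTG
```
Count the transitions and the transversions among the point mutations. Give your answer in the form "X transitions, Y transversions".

3 transitions, 3 transversions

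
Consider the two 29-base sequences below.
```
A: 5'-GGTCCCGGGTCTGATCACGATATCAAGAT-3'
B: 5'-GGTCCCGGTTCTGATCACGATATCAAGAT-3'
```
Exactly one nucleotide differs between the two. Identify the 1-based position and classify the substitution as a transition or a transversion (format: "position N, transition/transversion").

position 9, transversion

Position 9 changes G→T. G is a purine and T is a pyrimidine, so this is a transversion.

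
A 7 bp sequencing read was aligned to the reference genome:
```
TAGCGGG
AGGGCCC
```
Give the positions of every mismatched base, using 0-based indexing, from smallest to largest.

Scanning 0-based: 0: T/A; 1: A/G; 3: C/G; 4: G/C; 5: G/C; 6: G/C.

0, 1, 3, 4, 5, 6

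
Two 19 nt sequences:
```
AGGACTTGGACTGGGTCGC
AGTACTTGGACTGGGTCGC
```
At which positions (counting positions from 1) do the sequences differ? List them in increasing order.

3

Scanning 1-based: 3: G/T.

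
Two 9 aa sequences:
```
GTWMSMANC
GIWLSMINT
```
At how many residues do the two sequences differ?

4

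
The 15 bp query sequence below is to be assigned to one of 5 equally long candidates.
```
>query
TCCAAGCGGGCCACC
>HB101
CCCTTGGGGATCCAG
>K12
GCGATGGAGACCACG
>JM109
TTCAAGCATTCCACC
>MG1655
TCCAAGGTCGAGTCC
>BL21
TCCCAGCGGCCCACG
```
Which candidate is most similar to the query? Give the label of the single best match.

BL21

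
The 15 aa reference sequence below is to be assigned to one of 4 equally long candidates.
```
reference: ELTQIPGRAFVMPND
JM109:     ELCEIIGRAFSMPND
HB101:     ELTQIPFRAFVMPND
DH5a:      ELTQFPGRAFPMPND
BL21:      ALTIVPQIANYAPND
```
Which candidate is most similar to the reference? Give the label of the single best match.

HB101

Hamming distances to reference — JM109: 4; HB101: 1; DH5a: 2; BL21: 8.
Smallest is HB101 with 1 mismatch.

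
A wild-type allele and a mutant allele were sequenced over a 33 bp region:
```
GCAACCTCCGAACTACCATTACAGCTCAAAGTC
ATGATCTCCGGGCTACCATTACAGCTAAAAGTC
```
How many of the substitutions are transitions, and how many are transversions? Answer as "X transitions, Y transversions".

6 transitions, 1 transversion

Transitions (purine↔purine or pyrimidine↔pyrimidine): 1 G→A, 2 C→T, 3 A→G, 5 C→T, 11 A→G, 12 A→G.
Transversions (purine↔pyrimidine): 27 C→A.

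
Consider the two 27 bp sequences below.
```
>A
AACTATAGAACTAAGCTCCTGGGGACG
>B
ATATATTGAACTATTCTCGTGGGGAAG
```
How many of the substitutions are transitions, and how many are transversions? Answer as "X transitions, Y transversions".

Transitions (purine↔purine or pyrimidine↔pyrimidine): none.
Transversions (purine↔pyrimidine): 2 A→T, 3 C→A, 7 A→T, 14 A→T, 15 G→T, 19 C→G, 26 C→A.

0 transitions, 7 transversions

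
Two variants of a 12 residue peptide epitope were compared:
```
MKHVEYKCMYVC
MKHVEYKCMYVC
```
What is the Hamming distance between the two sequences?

0

The two sequences are identical at every position.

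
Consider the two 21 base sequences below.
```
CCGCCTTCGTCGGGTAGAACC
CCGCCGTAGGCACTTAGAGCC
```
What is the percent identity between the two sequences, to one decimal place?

Mismatches at positions 6, 8, 10, 12, 13, 14, 19 (1-based): 7 of 21.
Identical positions: 14/21 = 66.67% → 66.7%.

66.7%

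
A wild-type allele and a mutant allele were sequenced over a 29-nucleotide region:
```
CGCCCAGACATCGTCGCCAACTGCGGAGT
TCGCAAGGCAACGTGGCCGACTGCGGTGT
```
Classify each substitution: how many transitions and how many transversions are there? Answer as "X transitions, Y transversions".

Mismatches (1-based):
site 1: C→T (pyrimidine→pyrimidine, transition)
site 2: G→C (purine→pyrimidine, transversion)
site 3: C→G (pyrimidine→purine, transversion)
site 5: C→A (pyrimidine→purine, transversion)
site 8: A→G (purine→purine, transition)
site 11: T→A (pyrimidine→purine, transversion)
site 15: C→G (pyrimidine→purine, transversion)
site 19: A→G (purine→purine, transition)
site 27: A→T (purine→pyrimidine, transversion)

3 transitions, 6 transversions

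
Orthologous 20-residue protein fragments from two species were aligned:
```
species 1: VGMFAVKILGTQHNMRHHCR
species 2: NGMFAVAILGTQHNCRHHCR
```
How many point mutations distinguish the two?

Comparing position by position, 3 positions differ: 1 (V/N), 7 (K/A), 15 (M/C).

3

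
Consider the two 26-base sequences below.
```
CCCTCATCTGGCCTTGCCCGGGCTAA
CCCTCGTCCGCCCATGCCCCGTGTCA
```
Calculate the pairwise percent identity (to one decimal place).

69.2%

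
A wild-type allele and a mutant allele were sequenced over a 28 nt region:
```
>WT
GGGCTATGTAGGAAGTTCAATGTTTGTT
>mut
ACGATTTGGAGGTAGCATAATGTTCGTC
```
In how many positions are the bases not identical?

The sequences differ at positions 1, 2, 4, 6, 9, 13, 16, 17, 18, 25, 28 (1-based) — 11 in total.

11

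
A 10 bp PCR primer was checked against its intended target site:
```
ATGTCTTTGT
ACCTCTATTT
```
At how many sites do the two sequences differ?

4

Mismatches (1-based): site 2: T→C; site 3: G→C; site 7: T→A; site 9: G→T.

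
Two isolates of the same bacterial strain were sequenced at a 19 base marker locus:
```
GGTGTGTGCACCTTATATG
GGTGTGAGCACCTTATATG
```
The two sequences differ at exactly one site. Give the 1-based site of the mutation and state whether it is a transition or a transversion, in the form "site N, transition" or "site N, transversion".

site 7, transversion

The sequences differ only at site 7: T→A (pyrimidine→purine), a transversion.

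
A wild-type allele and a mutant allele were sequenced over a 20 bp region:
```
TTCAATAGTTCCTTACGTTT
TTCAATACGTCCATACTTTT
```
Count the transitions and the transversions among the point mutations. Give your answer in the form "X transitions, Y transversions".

Mismatches (1-based):
position 8: G→C (purine→pyrimidine, transversion)
position 9: T→G (pyrimidine→purine, transversion)
position 13: T→A (pyrimidine→purine, transversion)
position 17: G→T (purine→pyrimidine, transversion)

0 transitions, 4 transversions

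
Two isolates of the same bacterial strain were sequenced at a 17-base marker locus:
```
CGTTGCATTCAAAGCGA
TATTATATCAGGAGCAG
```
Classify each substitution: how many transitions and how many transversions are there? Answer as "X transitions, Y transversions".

9 transitions, 1 transversion

Mismatches (1-based):
site 1: C→T (pyrimidine→pyrimidine, transition)
site 2: G→A (purine→purine, transition)
site 5: G→A (purine→purine, transition)
site 6: C→T (pyrimidine→pyrimidine, transition)
site 9: T→C (pyrimidine→pyrimidine, transition)
site 10: C→A (pyrimidine→purine, transversion)
site 11: A→G (purine→purine, transition)
site 12: A→G (purine→purine, transition)
site 16: G→A (purine→purine, transition)
site 17: A→G (purine→purine, transition)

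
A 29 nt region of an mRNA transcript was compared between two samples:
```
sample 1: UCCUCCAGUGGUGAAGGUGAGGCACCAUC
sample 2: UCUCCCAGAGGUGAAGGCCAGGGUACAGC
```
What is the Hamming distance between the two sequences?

Comparing position by position, 9 positions differ: 3 (C/U), 4 (U/C), 9 (U/A), 18 (U/C), 19 (G/C), 23 (C/G), 24 (A/U), 25 (C/A), 28 (U/G).

9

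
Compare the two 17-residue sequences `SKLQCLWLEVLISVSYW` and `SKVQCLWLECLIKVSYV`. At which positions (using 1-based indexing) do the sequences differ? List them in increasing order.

3, 10, 13, 17

Differences at position 3 (L→V), position 10 (V→C), position 13 (S→K), position 17 (W→V).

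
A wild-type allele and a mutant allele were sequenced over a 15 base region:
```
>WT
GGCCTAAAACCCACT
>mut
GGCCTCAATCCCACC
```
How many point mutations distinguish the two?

3

The sequences differ at sites 6, 9, 15 (1-based) — 3 in total.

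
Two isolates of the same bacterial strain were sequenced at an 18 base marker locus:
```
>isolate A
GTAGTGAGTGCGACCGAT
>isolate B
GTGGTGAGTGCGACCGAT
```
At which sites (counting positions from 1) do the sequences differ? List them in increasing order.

Scanning 1-based: 3: A/G.

3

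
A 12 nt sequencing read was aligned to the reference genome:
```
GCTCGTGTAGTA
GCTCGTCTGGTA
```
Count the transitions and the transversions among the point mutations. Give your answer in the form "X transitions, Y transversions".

1 transition, 1 transversion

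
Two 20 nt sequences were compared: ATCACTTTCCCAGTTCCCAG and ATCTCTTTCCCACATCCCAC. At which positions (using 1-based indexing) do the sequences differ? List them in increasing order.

4, 13, 14, 20

Scanning 1-based: 4: A/T; 13: G/C; 14: T/A; 20: G/C.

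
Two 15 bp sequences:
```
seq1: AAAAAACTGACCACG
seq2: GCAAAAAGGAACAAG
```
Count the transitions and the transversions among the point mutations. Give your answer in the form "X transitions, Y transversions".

1 transition, 5 transversions

Mismatches (1-based):
position 1: A→G (purine→purine, transition)
position 2: A→C (purine→pyrimidine, transversion)
position 7: C→A (pyrimidine→purine, transversion)
position 8: T→G (pyrimidine→purine, transversion)
position 11: C→A (pyrimidine→purine, transversion)
position 14: C→A (pyrimidine→purine, transversion)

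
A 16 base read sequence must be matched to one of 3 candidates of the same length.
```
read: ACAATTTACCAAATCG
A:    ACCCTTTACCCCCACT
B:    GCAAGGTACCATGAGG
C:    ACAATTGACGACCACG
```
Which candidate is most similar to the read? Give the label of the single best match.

C

Hamming distances to read — A: 7; B: 7; C: 5.
Smallest is C with 5 mismatches.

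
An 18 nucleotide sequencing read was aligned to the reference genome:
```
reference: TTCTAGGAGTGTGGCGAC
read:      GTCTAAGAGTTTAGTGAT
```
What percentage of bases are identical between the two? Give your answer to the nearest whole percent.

6 positions differ (1, 6, 11, 13, 15, 18), so 12 of 18 match: 12/18 = 66.67%.

67%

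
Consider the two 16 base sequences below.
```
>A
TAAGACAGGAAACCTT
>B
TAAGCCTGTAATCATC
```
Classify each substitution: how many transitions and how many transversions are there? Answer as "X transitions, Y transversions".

Mismatches (1-based):
site 5: A→C (purine→pyrimidine, transversion)
site 7: A→T (purine→pyrimidine, transversion)
site 9: G→T (purine→pyrimidine, transversion)
site 12: A→T (purine→pyrimidine, transversion)
site 14: C→A (pyrimidine→purine, transversion)
site 16: T→C (pyrimidine→pyrimidine, transition)

1 transition, 5 transversions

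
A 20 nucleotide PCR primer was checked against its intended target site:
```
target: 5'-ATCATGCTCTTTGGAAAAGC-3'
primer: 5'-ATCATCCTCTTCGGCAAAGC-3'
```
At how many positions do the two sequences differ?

The sequences differ at positions 6, 12, 15 (1-based) — 3 in total.

3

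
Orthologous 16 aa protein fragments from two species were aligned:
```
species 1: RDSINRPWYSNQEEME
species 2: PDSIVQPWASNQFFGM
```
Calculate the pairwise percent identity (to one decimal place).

50.0%

8 positions differ (1, 5, 6, 9, 13, 14, 15, 16), so 8 of 16 match: 8/16 = 50%.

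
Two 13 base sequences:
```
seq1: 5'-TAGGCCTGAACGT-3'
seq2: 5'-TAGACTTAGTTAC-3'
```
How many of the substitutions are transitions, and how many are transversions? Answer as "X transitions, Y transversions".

Transitions (purine↔purine or pyrimidine↔pyrimidine): 4 G→A, 6 C→T, 8 G→A, 9 A→G, 11 C→T, 12 G→A, 13 T→C.
Transversions (purine↔pyrimidine): 10 A→T.

7 transitions, 1 transversion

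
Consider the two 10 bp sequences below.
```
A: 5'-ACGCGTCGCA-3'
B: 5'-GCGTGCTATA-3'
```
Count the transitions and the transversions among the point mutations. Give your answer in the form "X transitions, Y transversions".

Mismatches (1-based):
site 1: A→G (purine→purine, transition)
site 4: C→T (pyrimidine→pyrimidine, transition)
site 6: T→C (pyrimidine→pyrimidine, transition)
site 7: C→T (pyrimidine→pyrimidine, transition)
site 8: G→A (purine→purine, transition)
site 9: C→T (pyrimidine→pyrimidine, transition)

6 transitions, 0 transversions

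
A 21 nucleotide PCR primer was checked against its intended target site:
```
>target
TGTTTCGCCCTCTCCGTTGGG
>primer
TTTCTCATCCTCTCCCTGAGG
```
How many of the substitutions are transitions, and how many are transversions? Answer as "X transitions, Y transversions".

Mismatches (1-based):
position 2: G→T (purine→pyrimidine, transversion)
position 4: T→C (pyrimidine→pyrimidine, transition)
position 7: G→A (purine→purine, transition)
position 8: C→T (pyrimidine→pyrimidine, transition)
position 16: G→C (purine→pyrimidine, transversion)
position 18: T→G (pyrimidine→purine, transversion)
position 19: G→A (purine→purine, transition)

4 transitions, 3 transversions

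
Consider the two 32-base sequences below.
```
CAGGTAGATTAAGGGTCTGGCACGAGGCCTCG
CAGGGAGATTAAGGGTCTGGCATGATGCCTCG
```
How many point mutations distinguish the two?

Mismatches (1-based): base 5: T→G; base 23: C→T; base 26: G→T.

3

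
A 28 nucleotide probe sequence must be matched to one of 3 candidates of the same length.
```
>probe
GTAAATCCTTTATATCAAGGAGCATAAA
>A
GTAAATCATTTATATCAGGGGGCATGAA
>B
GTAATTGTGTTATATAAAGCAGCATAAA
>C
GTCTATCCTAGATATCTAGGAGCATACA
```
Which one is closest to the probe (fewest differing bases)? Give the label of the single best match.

A

A differs at 4 bases; B differs at 6 bases; C differs at 6 bases. The closest is A.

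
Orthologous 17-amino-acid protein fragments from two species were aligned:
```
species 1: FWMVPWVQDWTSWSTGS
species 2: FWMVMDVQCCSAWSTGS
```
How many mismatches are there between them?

The sequences differ at positions 5, 6, 9, 10, 11, 12 (1-based) — 6 in total.

6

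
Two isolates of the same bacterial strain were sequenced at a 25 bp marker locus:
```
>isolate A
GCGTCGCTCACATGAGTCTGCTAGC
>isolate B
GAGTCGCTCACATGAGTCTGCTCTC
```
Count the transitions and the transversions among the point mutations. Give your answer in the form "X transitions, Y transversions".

0 transitions, 3 transversions

Mismatches (1-based):
position 2: C→A (pyrimidine→purine, transversion)
position 23: A→C (purine→pyrimidine, transversion)
position 24: G→T (purine→pyrimidine, transversion)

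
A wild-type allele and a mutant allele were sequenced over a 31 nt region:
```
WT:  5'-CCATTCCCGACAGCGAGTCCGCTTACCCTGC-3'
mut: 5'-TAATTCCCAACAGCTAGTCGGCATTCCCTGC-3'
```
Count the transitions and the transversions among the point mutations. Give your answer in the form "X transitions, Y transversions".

2 transitions, 5 transversions

Transitions (purine↔purine or pyrimidine↔pyrimidine): 1 C→T, 9 G→A.
Transversions (purine↔pyrimidine): 2 C→A, 15 G→T, 20 C→G, 23 T→A, 25 A→T.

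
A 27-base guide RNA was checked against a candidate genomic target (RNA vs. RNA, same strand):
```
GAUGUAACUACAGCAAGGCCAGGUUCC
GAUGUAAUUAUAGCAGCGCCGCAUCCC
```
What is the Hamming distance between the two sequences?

8

Comparing position by position, 8 positions differ: 8 (C/U), 11 (C/U), 16 (A/G), 17 (G/C), 21 (A/G), 22 (G/C), 23 (G/A), 25 (U/C).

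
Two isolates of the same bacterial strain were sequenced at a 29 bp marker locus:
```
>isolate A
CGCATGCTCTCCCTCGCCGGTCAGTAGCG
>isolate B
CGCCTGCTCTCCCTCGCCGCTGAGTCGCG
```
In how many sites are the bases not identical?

Comparing position by position, 4 sites differ: 4 (A/C), 20 (G/C), 22 (C/G), 26 (A/C).

4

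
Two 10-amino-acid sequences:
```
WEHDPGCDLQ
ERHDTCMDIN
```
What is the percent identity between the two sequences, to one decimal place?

30.0%

Mismatches at positions 1, 2, 5, 6, 7, 9, 10 (1-based): 7 of 10.
Identical positions: 3/10 = 30% → 30.0%.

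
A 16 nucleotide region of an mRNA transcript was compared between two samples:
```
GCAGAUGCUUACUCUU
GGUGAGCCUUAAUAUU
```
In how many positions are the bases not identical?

6

Comparing position by position, 6 positions differ: 2 (C/G), 3 (A/U), 6 (U/G), 7 (G/C), 12 (C/A), 14 (C/A).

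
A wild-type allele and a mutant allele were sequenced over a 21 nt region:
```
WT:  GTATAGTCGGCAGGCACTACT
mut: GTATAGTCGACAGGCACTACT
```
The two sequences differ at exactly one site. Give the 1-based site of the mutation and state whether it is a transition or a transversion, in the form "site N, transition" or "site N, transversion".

Site 10 changes G→A. G is a purine and A is a purine, so this is a transition.

site 10, transition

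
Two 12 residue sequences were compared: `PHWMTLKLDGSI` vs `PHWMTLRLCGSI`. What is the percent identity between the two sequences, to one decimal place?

Mismatches at positions 7, 9 (1-based): 2 of 12.
Identical positions: 10/12 = 83.33% → 83.3%.

83.3%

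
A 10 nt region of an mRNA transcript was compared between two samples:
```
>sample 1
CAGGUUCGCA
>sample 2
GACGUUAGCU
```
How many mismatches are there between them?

Mismatches (1-based): position 1: C→G; position 3: G→C; position 7: C→A; position 10: A→U.

4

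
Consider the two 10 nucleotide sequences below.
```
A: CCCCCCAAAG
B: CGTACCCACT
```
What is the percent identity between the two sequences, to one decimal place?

40.0%

6 positions differ (2, 3, 4, 7, 9, 10), so 4 of 10 match: 4/10 = 40%.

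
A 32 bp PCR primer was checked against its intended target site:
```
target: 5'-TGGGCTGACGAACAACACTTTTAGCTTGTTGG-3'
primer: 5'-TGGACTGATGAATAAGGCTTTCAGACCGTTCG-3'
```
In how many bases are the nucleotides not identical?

10

Comparing position by position, 10 bases differ: 4 (G/A), 9 (C/T), 13 (C/T), 16 (C/G), 17 (A/G), 22 (T/C), 25 (C/A), 26 (T/C), 27 (T/C), 31 (G/C).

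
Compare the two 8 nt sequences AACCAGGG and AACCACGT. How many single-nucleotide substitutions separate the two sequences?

Comparing position by position, 2 bases differ: 6 (G/C), 8 (G/T).

2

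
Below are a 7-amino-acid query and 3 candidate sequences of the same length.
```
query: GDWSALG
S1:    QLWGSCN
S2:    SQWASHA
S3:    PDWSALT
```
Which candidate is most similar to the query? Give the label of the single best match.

Hamming distances to query — S1: 6; S2: 6; S3: 2.
Smallest is S3 with 2 mismatches.

S3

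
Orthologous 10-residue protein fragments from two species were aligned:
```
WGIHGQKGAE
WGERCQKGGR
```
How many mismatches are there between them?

Comparing position by position, 5 residues differ: 3 (I/E), 4 (H/R), 5 (G/C), 9 (A/G), 10 (E/R).

5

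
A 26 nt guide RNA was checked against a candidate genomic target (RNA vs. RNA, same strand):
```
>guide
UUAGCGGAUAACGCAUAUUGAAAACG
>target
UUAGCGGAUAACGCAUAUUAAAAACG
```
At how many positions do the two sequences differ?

1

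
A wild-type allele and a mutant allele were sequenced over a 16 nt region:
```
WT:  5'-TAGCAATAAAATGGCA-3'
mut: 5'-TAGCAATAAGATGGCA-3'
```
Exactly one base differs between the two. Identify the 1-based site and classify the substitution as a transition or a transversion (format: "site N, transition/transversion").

site 10, transition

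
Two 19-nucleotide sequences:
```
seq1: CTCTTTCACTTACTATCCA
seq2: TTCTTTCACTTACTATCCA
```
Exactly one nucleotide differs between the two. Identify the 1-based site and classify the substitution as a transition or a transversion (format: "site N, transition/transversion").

site 1, transition

Site 1 changes C→T. C is a pyrimidine and T is a pyrimidine, so this is a transition.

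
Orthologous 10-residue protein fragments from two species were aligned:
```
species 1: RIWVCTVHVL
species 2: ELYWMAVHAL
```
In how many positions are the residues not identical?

The sequences differ at positions 1, 2, 3, 4, 5, 6, 9 (1-based) — 7 in total.

7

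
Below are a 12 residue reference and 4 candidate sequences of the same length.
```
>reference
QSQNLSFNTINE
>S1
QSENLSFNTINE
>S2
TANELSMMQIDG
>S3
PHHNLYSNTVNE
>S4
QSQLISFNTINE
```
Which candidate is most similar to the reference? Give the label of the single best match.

S1

S1 differs at 1 residue; S2 differs at 9 residues; S3 differs at 6 residues; S4 differs at 2 residues. The closest is S1.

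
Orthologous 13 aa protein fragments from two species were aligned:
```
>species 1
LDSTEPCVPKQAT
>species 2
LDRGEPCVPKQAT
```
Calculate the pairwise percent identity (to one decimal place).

84.6%

Mismatches at positions 3, 4 (1-based): 2 of 13.
Identical positions: 11/13 = 84.62% → 84.6%.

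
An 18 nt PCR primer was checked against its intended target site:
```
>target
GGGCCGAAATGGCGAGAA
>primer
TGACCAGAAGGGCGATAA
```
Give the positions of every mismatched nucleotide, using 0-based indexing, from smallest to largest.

0, 2, 5, 6, 9, 15

Differences at position 0 (G→T), position 2 (G→A), position 5 (G→A), position 6 (A→G), position 9 (T→G), position 15 (G→T).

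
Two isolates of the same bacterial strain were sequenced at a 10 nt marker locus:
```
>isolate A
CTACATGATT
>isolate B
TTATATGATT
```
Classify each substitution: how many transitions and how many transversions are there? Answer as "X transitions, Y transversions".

2 transitions, 0 transversions

Mismatches (1-based):
site 1: C→T (pyrimidine→pyrimidine, transition)
site 4: C→T (pyrimidine→pyrimidine, transition)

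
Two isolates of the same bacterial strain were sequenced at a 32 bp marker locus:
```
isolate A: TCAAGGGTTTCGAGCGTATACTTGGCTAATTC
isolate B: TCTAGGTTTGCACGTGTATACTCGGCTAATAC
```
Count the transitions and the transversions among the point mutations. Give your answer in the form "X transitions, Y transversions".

Mismatches (1-based):
position 3: A→T (purine→pyrimidine, transversion)
position 7: G→T (purine→pyrimidine, transversion)
position 10: T→G (pyrimidine→purine, transversion)
position 12: G→A (purine→purine, transition)
position 13: A→C (purine→pyrimidine, transversion)
position 15: C→T (pyrimidine→pyrimidine, transition)
position 23: T→C (pyrimidine→pyrimidine, transition)
position 31: T→A (pyrimidine→purine, transversion)

3 transitions, 5 transversions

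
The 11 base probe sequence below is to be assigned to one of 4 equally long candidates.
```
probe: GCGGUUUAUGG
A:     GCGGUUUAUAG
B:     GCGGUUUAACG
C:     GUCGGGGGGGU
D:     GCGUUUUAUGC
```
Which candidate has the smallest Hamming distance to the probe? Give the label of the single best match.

A differs at 1 position; B differs at 2 positions; C differs at 8 positions; D differs at 2 positions. The closest is A.

A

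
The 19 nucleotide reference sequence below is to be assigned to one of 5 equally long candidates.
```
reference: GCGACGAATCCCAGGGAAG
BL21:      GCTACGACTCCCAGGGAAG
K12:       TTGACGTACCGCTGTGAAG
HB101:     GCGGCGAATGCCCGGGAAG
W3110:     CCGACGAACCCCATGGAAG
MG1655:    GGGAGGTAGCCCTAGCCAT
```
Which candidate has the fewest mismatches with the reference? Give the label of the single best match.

BL21

Hamming distances to reference — BL21: 2; K12: 7; HB101: 3; W3110: 3; MG1655: 9.
Smallest is BL21 with 2 mismatches.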